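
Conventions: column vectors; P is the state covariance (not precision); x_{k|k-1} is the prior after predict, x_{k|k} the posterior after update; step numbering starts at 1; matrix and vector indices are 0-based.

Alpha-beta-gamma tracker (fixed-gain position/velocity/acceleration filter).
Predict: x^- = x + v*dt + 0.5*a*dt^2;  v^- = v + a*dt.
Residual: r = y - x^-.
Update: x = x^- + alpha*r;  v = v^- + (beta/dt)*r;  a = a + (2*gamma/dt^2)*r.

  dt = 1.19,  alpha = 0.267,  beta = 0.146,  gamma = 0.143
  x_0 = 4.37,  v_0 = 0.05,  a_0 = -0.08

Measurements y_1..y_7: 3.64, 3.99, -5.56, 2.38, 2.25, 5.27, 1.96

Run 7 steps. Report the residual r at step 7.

step 1: x_pred=4.3729  r=-0.7329  x^+=4.1772  v^+=-0.1351  a^+=-0.2280
step 2: x_pred=3.8550  r=0.1350  x^+=3.8910  v^+=-0.3899  a^+=-0.2007
step 3: x_pred=3.2849  r=-8.8449  x^+=0.9233  v^+=-1.7139  a^+=-1.9871
step 4: x_pred=-2.5232  r=4.9032  x^+=-1.2140  v^+=-3.4770  a^+=-0.9968
step 5: x_pred=-6.0575  r=8.3075  x^+=-3.8394  v^+=-3.6440  a^+=0.6810
step 6: x_pred=-7.6935  r=12.9635  x^+=-4.2323  v^+=-1.2431  a^+=3.2991
step 7: x_pred=-3.3756  r=5.3356  x^+=-1.9510  v^+=3.3375  a^+=4.3767

resid = 5.3356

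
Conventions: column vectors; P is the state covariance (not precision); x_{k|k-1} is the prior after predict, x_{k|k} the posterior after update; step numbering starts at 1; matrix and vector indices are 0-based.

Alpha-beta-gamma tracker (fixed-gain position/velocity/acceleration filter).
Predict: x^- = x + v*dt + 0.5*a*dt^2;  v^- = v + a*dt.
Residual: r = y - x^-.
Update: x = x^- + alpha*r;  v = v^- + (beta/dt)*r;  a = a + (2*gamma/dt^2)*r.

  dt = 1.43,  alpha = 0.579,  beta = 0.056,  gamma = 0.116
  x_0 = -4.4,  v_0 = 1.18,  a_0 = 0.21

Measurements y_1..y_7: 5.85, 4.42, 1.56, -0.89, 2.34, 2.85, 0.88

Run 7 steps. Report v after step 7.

v_post = -5.1889

step 1: x_pred=-2.4979  r=8.3479  x^+=2.3355  v^+=1.8072  a^+=1.1571
step 2: x_pred=6.1029  r=-1.6829  x^+=5.1285  v^+=3.3959  a^+=0.9662
step 3: x_pred=10.9726  r=-9.4126  x^+=5.5227  v^+=4.4090  a^+=-0.1017
step 4: x_pred=11.7235  r=-12.6135  x^+=4.4203  v^+=3.7695  a^+=-1.5328
step 5: x_pred=8.2435  r=-5.9035  x^+=4.8254  v^+=1.3465  a^+=-2.2025
step 6: x_pred=4.4989  r=-1.6489  x^+=3.5442  v^+=-1.8677  a^+=-2.3896
step 7: x_pred=-1.5699  r=2.4499  x^+=-0.1514  v^+=-5.1889  a^+=-2.1117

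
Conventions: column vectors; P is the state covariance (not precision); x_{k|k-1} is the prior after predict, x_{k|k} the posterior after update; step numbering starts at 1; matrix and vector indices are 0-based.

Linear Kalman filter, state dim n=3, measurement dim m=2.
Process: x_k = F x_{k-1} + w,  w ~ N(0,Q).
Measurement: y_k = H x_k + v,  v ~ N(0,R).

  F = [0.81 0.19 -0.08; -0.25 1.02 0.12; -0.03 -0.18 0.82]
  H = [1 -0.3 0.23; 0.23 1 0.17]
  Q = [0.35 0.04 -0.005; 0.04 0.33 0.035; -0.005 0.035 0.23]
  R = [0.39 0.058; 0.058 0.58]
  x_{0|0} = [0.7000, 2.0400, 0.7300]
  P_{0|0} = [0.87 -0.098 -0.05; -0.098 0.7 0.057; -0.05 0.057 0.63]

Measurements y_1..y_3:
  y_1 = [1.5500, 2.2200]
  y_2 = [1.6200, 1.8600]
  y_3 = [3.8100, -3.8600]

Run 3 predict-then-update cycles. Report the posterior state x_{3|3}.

x_post = [2.6082, -2.0730, -1.1481]

step 1: x^-=[0.8962, 1.9934, 0.2104]  P^-=[0.9247 -0.0921 -0.1002; -0.0921 1.1887 0.0305; -0.1002 0.0305 0.6617]  S=[1.4616 -0.1627; -0.1627 1.7969]  K=[0.6487 0.1164; -0.2319 0.6316; 0.0371 0.0701]  nu=[1.2034, -0.0153]  x^+=[1.6751, 1.7047, 0.2540]  P^+=[0.3098 0.0580 -0.1419; 0.0580 0.3456 -0.0353; -0.1419 -0.0353 0.6517]
step 2: x^-=[1.6604, 1.3505, -0.1488]  P^-=[0.6072 0.0686 -0.1765; 0.0686 0.6886 0.0397; -0.1765 0.0397 0.6977]  S=[0.9683 0.0500; 0.0500 1.3521]  K=[0.5582 0.1112; -0.1605 0.5318; -0.0334 0.0883]  nu=[0.3990, 0.1529]  x^+=[1.9001, 1.3678, -0.1487]  P^+=[0.2826 0.0614 -0.1740; 0.0614 0.2897 -0.0274; -0.1740 -0.0274 0.6864]
step 3: x^-=[1.8109, 0.9022, -0.4251]  P^-=[0.5926 0.0614 -0.1968; 0.0614 0.6313 0.0663; -0.1968 0.0663 0.7185]  S=[0.9409 0.0582; 0.0582 1.2988]  K=[0.5558 0.1016; -0.1515 0.5124; -0.0616 0.1130]  nu=[2.3676, -5.1065]  x^+=[2.6082, -2.0730, -1.1481]  P^+=[0.2819 0.0574 -0.1827; 0.0574 0.2777 -0.0148; -0.1827 -0.0148 0.6991]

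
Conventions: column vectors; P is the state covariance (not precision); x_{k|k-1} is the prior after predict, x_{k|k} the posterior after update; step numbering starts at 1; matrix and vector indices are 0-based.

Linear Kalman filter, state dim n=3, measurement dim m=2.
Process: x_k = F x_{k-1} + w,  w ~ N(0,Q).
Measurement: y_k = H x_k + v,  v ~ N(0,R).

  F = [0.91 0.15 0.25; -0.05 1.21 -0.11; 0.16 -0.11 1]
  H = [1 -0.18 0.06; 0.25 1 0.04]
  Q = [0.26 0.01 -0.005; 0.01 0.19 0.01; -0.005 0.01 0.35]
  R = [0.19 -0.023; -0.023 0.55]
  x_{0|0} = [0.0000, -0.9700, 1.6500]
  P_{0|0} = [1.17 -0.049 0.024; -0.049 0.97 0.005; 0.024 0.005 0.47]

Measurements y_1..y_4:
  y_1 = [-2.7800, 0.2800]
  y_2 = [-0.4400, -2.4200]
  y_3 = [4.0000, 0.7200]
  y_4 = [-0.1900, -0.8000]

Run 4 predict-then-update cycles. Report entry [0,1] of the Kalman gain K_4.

K[0,1] = 0.1182

step 1: x^-=[0.2670, -1.3552, 1.7567]  P^-=[1.2780 0.0650 0.2940; 0.0650 1.6237 -0.1854; 0.2940 -0.1854 0.8700]  S=[1.5396 0.0748; 0.0748 2.2785]  K=[0.8268 0.1468; -0.1899 0.7227; 0.2486 -0.0420]  nu=[-3.3963, 1.4982]  x^+=[-2.3212, 0.3726, 0.8495]  P^+=[0.1583 0.0225 -0.0085; 0.0225 0.3985 -0.0576; -0.0085 -0.0576 0.7724]
step 2: x^-=[-1.8440, 0.4735, 0.4371]  P^-=[0.4463 0.0630 0.1877; 0.0630 0.7958 -0.1946; 0.1877 -0.1946 1.1404]  S=[0.6702 0.0082; 0.0082 1.3952]  K=[0.6642 0.1266; -0.1443 0.5769; 0.4354 -0.0757]  nu=[1.4630, -2.4500]  x^+=[-1.1824, -1.1511, 1.2596]  P^+=[0.1269 0.0223 0.0072; 0.0223 0.3188 -0.0937; 0.0072 -0.0937 1.0059]
step 3: x^-=[-0.9337, -1.4723, 1.1971]  P^-=[0.4375 0.0312 0.2534; 0.0312 0.6916 -0.2547; 0.2534 -0.2547 1.3852]  S=[0.6795 -0.0045; -0.0045 1.2714]  K=[0.6587 0.1209; -0.1562 0.5415; 0.5620 -0.1049]  nu=[4.5969, 2.3778]  x^+=[2.3816, -0.9025, 3.5309]  P^+=[0.1248 0.0194 0.0180; 0.0194 0.3014 -0.1214; 0.0180 -0.1214 1.1561]
step 4: x^-=[2.9146, -1.5995, 4.0112]  P^-=[0.4467 0.0117 0.2979; 0.0117 0.6758 -0.3040; 0.2979 -0.3040 1.5447]  S=[0.7023 -0.0177; -0.0177 1.2437]  K=[0.6615 0.1182; -0.1690 0.5335; 0.6309 -0.1258]  nu=[-3.6332, -0.0896]  x^+=[0.5005, -1.0332, 1.7302]  P^+=[0.1248 0.0177 0.0232; 0.0177 0.2985 -0.1392; 0.0232 -0.1392 1.2426]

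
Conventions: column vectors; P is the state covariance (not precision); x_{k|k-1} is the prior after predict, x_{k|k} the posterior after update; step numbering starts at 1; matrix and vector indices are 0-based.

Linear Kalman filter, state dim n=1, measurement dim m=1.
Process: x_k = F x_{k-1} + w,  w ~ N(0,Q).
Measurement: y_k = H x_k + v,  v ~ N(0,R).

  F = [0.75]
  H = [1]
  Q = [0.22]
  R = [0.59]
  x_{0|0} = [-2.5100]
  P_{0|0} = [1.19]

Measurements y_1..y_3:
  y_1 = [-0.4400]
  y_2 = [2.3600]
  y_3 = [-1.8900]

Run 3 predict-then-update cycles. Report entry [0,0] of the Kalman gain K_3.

step 1: x^-=[-1.8825]  P^-=[0.8894]  S=[1.4794]  K=[0.6012]  nu=[1.4425]  x^+=[-1.0153]  P^+=[0.3547]
step 2: x^-=[-0.7615]  P^-=[0.4195]  S=[1.0095]  K=[0.4156]  nu=[3.1215]  x^+=[0.5357]  P^+=[0.2452]
step 3: x^-=[0.4018]  P^-=[0.3579]  S=[0.9479]  K=[0.3776]  nu=[-2.2918]  x^+=[-0.4636]  P^+=[0.2228]

K[0,0] = 0.3776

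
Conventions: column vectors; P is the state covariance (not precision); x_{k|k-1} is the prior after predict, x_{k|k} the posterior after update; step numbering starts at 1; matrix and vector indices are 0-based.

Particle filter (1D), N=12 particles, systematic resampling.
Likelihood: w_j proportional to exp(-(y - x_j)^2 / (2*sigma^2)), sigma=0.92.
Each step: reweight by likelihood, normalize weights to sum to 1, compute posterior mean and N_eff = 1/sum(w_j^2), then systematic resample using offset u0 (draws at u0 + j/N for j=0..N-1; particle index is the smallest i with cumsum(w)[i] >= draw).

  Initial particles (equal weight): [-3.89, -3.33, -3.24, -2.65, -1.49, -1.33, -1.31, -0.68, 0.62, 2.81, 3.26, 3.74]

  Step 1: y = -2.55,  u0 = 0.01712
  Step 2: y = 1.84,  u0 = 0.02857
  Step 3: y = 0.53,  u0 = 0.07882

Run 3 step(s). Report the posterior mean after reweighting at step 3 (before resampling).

post_mean = -1.3629

step 1: w=[0.0813, 0.1640, 0.1774, 0.2336, 0.1210, 0.0975, 0.0947, 0.0298, 0.0006, 0.0000, 0.0000, 0.0000]  mean=-2.5103  Neff=6.5121  idx=[0, 1, 1, 2, 2, 3, 3, 3, 4, 4, 5, 6]
step 2: w=[0.0000, 0.0000, 0.0000, 0.0000, 0.0000, 0.0008, 0.0008, 0.0008, 0.1708, 0.1708, 0.3157, 0.3402]  mean=-1.3812  Neff=3.6530  idx=[8, 8, 9, 9, 10, 10, 10, 10, 11, 11, 11, 11]
step 3: w=[0.0633, 0.0633, 0.0633, 0.0633, 0.0913, 0.0913, 0.0913, 0.0913, 0.0954, 0.0954, 0.0954, 0.0954]  mean=-1.3629  Neff=11.6579  idx=[1, 2, 3, 4, 5, 6, 7, 8, 9, 10, 11, 11]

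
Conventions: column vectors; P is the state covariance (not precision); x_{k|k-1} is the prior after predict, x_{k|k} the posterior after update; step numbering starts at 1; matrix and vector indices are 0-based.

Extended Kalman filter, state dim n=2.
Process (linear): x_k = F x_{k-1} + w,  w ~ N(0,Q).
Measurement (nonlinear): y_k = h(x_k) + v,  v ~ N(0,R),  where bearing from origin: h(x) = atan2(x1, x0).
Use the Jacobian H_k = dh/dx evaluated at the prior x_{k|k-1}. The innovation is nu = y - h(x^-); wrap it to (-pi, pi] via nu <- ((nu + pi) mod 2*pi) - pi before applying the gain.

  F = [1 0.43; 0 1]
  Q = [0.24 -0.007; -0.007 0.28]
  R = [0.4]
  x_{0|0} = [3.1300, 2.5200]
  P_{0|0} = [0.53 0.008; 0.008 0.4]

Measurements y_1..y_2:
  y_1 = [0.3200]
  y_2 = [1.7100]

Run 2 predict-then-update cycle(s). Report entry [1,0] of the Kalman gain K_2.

K[1,0] = 0.2665

step 1: x^-=[4.2136, 2.5200]  P^-=[0.8508 0.1730; 0.1730 0.6800]  H_jac=[-0.1045 0.1748]  S=[0.4238]  K=[-0.1385; 0.2378]  nu=[-0.2190]  x^+=[4.2439, 2.4679]  P^+=[0.8427 0.1870; 0.1870 0.6560]
step 2: x^-=[5.3051, 2.4679]  P^-=[1.3648 0.4621; 0.4621 0.9360]  H_jac=[-0.0721 0.1550]  S=[0.4192]  K=[-0.0639; 0.2665]  nu=[1.2746]  x^+=[5.2237, 2.8076]  P^+=[1.3631 0.4692; 0.4692 0.9062]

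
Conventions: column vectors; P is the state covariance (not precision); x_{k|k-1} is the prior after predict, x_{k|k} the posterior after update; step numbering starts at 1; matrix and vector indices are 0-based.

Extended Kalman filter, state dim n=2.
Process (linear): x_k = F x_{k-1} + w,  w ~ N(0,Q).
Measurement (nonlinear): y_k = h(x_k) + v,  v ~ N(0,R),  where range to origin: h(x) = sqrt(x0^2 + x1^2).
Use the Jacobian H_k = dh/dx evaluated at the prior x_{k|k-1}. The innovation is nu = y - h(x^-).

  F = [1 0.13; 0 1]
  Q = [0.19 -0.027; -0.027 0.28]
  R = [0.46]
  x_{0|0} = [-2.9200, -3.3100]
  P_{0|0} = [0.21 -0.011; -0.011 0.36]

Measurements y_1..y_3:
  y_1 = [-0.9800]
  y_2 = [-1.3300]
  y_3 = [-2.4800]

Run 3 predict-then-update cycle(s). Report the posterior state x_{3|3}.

x_post = [0.9495, 0.4340]

step 1: x^-=[-3.3503, -3.3100]  P^-=[0.4032 0.0088; 0.0088 0.6400]  H_jac=[-0.7114 -0.7028]  S=[0.9890]  K=[-0.2963; -0.4611]  nu=[-5.6896]  x^+=[-1.6645, -0.6863]  P^+=[0.3164 -0.1263; -0.1263 0.4297]
step 2: x^-=[-1.7537, -0.6863]  P^-=[0.4808 -0.0975; -0.0975 0.7097]  H_jac=[-0.9312 -0.3644]  S=[0.9051]  K=[-0.4555; -0.1855]  nu=[-3.2132]  x^+=[-0.2902, -0.0903]  P^+=[0.2931 -0.1739; -0.1739 0.6786]
step 3: x^-=[-0.3019, -0.0903]  P^-=[0.4493 -0.1127; -0.1127 0.9586]  H_jac=[-0.9580 -0.2867]  S=[0.8892]  K=[-0.4477; -0.1876]  nu=[-2.7951]  x^+=[0.9495, 0.4340]  P^+=[0.2710 -0.1874; -0.1874 0.9273]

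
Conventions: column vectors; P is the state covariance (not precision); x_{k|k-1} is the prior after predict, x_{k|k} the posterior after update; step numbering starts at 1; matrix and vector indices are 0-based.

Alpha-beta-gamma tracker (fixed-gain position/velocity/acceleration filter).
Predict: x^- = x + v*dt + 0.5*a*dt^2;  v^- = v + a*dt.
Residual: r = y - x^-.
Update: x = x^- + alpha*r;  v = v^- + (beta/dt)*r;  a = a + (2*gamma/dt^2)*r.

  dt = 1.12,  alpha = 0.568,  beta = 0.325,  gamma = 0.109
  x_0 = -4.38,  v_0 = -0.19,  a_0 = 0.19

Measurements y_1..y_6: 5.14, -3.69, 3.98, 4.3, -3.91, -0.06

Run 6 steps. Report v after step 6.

step 1: x_pred=-4.4736  r=9.6136  x^+=0.9869  v^+=2.8125  a^+=1.8607
step 2: x_pred=5.3039  r=-8.9939  x^+=0.1954  v^+=2.2866  a^+=0.2977
step 3: x_pred=2.9431  r=1.0369  x^+=3.5321  v^+=2.9209  a^+=0.4779
step 4: x_pred=7.1033  r=-2.8033  x^+=5.5110  v^+=2.6427  a^+=-0.0093
step 5: x_pred=8.4650  r=-12.3750  x^+=1.4360  v^+=-0.9586  a^+=-2.1599
step 6: x_pred=-0.9924  r=0.9324  x^+=-0.4628  v^+=-3.1072  a^+=-1.9979

v_post = -3.1072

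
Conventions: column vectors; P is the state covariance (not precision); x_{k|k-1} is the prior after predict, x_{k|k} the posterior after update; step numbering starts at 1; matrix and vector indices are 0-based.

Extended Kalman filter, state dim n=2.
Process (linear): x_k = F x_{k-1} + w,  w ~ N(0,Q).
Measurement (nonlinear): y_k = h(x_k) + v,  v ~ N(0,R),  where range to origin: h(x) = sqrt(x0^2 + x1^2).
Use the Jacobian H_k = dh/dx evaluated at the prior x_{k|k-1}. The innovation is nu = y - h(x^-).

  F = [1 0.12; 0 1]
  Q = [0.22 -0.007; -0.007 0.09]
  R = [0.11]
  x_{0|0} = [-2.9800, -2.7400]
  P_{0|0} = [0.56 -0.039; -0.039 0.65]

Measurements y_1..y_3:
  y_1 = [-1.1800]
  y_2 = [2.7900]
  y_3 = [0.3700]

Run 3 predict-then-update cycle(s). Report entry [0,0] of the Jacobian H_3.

step 1: x^-=[-3.3088, -2.7400]  P^-=[0.7800 0.0320; 0.0320 0.7400]  H_jac=[-0.7702 -0.6378]  S=[0.9052]  K=[-0.6862; -0.5486]  nu=[-5.4760]  x^+=[0.4491, 0.2644]  P^+=[0.3537 -0.3088; -0.3088 0.4675]
step 2: x^-=[0.4808, 0.2644]  P^-=[0.5063 -0.2597; -0.2597 0.5575]  H_jac=[0.8762 0.4819]  S=[0.4089]  K=[0.7790; 0.1005]  nu=[2.2413]  x^+=[2.2267, 0.4896]  P^+=[0.2582 -0.2917; -0.2917 0.5534]
step 3: x^-=[2.2855, 0.4896]  P^-=[0.4162 -0.2323; -0.2323 0.6434]  H_jac=[0.9778 0.2095]  S=[0.4410]  K=[0.8125; -0.2095]  nu=[-1.9674]  x^+=[0.6871, 0.9017]  P^+=[0.1251 -0.1573; -0.1573 0.6241]

H_jac[0,0] = 0.9778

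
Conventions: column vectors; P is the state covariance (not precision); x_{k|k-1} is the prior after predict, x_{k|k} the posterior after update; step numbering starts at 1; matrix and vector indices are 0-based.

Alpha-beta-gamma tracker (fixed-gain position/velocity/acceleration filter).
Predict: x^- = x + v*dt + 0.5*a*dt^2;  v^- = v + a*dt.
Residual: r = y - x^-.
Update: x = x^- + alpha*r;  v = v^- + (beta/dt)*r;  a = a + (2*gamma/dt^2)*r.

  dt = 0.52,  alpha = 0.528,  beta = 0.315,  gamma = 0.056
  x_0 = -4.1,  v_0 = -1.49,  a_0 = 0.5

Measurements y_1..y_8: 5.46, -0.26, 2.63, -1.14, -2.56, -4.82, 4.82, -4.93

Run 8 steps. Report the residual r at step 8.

resid = -3.3731

step 1: x_pred=-4.8072  r=10.2672  x^+=0.6139  v^+=4.9896  a^+=4.7527
step 2: x_pred=3.8510  r=-4.1110  x^+=1.6804  v^+=4.9706  a^+=3.0499
step 3: x_pred=4.6775  r=-2.0475  x^+=3.5964  v^+=5.3163  a^+=2.2018
step 4: x_pred=6.6586  r=-7.7986  x^+=2.5409  v^+=1.7371  a^+=-1.0283
step 5: x_pred=3.3052  r=-5.8652  x^+=0.2084  v^+=-2.3506  a^+=-3.4577
step 6: x_pred=-1.4814  r=-3.3386  x^+=-3.2442  v^+=-6.1710  a^+=-4.8405
step 7: x_pred=-7.1075  r=11.9275  x^+=-0.8098  v^+=-1.4627  a^+=0.0999
step 8: x_pred=-1.5569  r=-3.3731  x^+=-3.3379  v^+=-3.4541  a^+=-1.2973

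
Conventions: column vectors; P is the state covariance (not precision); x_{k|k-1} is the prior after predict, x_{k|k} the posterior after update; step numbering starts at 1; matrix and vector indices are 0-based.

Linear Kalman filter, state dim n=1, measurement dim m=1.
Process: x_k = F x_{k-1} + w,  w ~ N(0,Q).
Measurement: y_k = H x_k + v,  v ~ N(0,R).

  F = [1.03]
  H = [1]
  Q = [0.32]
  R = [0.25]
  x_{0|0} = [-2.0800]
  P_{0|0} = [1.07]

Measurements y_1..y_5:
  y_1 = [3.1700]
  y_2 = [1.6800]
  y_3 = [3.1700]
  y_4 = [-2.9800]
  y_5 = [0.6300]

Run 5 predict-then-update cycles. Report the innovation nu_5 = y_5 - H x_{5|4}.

innov = [1.6868]

step 1: x^-=[-2.1424]  P^-=[1.4552]  S=[1.7052]  K=[0.8534]  nu=[5.3124]  x^+=[2.3911]  P^+=[0.2133]
step 2: x^-=[2.4629]  P^-=[0.5463]  S=[0.7963]  K=[0.6861]  nu=[-0.7829]  x^+=[1.9258]  P^+=[0.1715]
step 3: x^-=[1.9835]  P^-=[0.5020]  S=[0.7520]  K=[0.6675]  nu=[1.1865]  x^+=[2.7755]  P^+=[0.1669]
step 4: x^-=[2.8588]  P^-=[0.4970]  S=[0.7470]  K=[0.6653]  nu=[-5.8388]  x^+=[-1.0260]  P^+=[0.1663]
step 5: x^-=[-1.0568]  P^-=[0.4965]  S=[0.7465]  K=[0.6651]  nu=[1.6868]  x^+=[0.0651]  P^+=[0.1663]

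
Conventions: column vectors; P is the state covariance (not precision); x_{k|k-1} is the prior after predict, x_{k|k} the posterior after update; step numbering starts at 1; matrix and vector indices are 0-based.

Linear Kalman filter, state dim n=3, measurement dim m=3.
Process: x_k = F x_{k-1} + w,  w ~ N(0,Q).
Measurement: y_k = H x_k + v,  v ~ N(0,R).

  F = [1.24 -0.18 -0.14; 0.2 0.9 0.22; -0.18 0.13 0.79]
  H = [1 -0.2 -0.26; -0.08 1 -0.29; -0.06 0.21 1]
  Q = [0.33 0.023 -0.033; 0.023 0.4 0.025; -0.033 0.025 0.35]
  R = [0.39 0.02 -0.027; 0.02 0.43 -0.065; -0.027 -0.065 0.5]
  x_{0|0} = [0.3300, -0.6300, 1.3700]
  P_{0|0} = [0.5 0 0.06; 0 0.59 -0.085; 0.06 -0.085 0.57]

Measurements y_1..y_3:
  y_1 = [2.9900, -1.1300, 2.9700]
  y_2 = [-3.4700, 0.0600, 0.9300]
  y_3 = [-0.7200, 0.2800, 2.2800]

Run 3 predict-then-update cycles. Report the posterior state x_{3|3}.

step 1: x^-=[0.3308, -0.1996, 0.9410]  P^-=[1.1040 0.0626 -0.1475; 0.0626 0.8971 0.1193; -0.1475 0.1193 0.6974]  S=[1.6411 -0.1159 -0.4785; -0.1159 1.3067 0.0429; -0.4785 0.0429 1.3072]  K=[0.7257 0.0738 0.1098; 0.0196 0.6508 0.2183; -0.0633 -0.0777 0.5388]  nu=[2.8639, -0.6310, 2.0908]  x^+=[2.5920, -0.0978, 1.9354]  P^+=[0.3049 0.0732 0.0334; 0.0732 0.2756 0.0128; 0.0334 0.0128 0.2755]
step 2: x^-=[2.9607, 0.8562, 1.0497]  P^-=[0.7694 0.1306 -0.0923; 0.1306 0.6832 0.0977; -0.0923 0.0977 0.5262]  S=[1.2282 -0.0007 -0.3283; -0.0007 1.0805 0.0170; -0.3283 0.0170 1.1079]  K=[0.6490 0.0877 0.0907; 0.0311 0.5931 0.2107; -0.0750 -0.0516 0.4770]  nu=[-5.9866, -0.2549, -0.1218]  x^+=[-0.9581, 0.4934, 1.4534]  P^+=[0.2731 0.0733 0.0231; 0.0733 0.2528 0.0172; 0.0231 0.0172 0.2417]
step 3: x^-=[-1.4804, 0.5722, 1.3848]  P^-=[0.7230 0.1243 -0.0919; 0.1243 0.6627 0.0923; -0.0919 0.0923 0.5075]  S=[1.1814 0.0003 -0.3194; 0.0003 1.0623 0.0133; -0.3194 0.0133 1.0859]  K=[0.6340 0.0864 0.0849; 0.0287 0.5866 0.2075; -0.0786 -0.0506 0.4677]  nu=[1.2349, -0.0090, 0.6862]  x^+=[-0.6400, 0.7447, 1.6091]  P^+=[0.2664 0.0716 0.0206; 0.0716 0.2499 0.0167; 0.0206 0.0167 0.2370]

x_post = [-0.6400, 0.7447, 1.6091]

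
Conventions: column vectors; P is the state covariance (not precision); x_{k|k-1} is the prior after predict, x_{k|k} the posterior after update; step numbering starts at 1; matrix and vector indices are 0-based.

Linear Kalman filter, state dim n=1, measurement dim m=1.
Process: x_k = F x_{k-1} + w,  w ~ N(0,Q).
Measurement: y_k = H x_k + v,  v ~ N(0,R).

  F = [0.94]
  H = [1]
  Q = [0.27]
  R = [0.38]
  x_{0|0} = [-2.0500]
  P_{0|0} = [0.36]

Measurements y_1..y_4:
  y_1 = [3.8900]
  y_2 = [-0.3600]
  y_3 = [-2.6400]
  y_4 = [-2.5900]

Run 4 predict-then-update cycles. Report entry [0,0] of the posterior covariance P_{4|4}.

P_post[0,0] = 0.2067

step 1: x^-=[-1.9270]  P^-=[0.5881]  S=[0.9681]  K=[0.6075]  nu=[5.8170]  x^+=[1.6067]  P^+=[0.2308]
step 2: x^-=[1.5103]  P^-=[0.4740]  S=[0.8540]  K=[0.5550]  nu=[-1.8703]  x^+=[0.4722]  P^+=[0.2109]
step 3: x^-=[0.4439]  P^-=[0.4564]  S=[0.8364]  K=[0.5456]  nu=[-3.0839]  x^+=[-1.2388]  P^+=[0.2073]
step 4: x^-=[-1.1645]  P^-=[0.4532]  S=[0.8332]  K=[0.5439]  nu=[-1.4255]  x^+=[-1.9399]  P^+=[0.2067]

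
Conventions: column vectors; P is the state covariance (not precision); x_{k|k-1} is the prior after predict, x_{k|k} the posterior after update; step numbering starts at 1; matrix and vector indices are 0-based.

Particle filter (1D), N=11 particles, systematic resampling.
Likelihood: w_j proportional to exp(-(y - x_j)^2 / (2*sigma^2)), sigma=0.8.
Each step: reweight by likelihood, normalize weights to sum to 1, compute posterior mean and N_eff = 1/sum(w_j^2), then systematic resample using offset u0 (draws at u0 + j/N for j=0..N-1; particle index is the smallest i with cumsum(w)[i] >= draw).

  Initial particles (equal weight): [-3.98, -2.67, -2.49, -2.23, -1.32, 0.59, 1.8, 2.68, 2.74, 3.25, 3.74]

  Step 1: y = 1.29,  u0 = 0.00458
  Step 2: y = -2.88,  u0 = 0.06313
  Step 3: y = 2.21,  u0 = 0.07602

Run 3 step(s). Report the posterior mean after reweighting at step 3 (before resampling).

post_mean = 0.5900

step 1: w=[0.0000, 0.0000, 0.0000, 0.0000, 0.0025, 0.3450, 0.4129, 0.1118, 0.0979, 0.0252, 0.0047]  mean=1.6106  Neff=3.2020  idx=[5, 5, 5, 5, 6, 6, 6, 6, 6, 7, 8]
step 2: w=[0.2499, 0.2499, 0.2499, 0.2499, 0.0001, 0.0001, 0.0001, 0.0001, 0.0001, 0.0000, 0.0000]  mean=0.5907  Neff=4.0045  idx=[0, 0, 0, 1, 1, 2, 2, 2, 3, 3, 3]
step 3: w=[0.0909, 0.0909, 0.0909, 0.0909, 0.0909, 0.0909, 0.0909, 0.0909, 0.0909, 0.0909, 0.0909]  mean=0.5900  Neff=11.0000  idx=[0, 1, 2, 3, 4, 5, 6, 7, 8, 9, 10]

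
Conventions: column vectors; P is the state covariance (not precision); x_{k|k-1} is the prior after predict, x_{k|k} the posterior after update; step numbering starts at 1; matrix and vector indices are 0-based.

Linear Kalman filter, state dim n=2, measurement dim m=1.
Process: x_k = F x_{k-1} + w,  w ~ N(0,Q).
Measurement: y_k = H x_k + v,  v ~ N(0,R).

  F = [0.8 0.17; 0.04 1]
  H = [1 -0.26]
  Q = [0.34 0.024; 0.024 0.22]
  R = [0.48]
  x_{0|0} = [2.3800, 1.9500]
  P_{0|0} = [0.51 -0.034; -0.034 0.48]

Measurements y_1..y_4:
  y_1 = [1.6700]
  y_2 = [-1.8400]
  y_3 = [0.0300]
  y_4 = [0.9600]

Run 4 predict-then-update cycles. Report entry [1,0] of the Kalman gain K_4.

K[1,0] = 0.1450

step 1: x^-=[2.2355, 2.0452]  P^-=[0.6710 0.0945; 0.0945 0.6981]  S=[1.1491]  K=[0.5626; -0.0757]  nu=[-0.0337]  x^+=[2.2165, 2.0478]  P^+=[0.3073 0.1434; 0.1434 0.6915]
step 2: x^-=[2.1213, 2.1364]  P^-=[0.5957 0.2671; 0.2671 0.9235]  S=[0.9992]  K=[0.5267; 0.0270]  nu=[-3.4059]  x^+=[0.3276, 2.0443]  P^+=[0.3185 0.2529; 0.2529 0.9227]
step 3: x^-=[0.6096, 2.0574]  P^-=[0.6393 0.3951; 0.3951 1.1635]  S=[0.9925]  K=[0.5406; 0.0933]  nu=[-0.0447]  x^+=[0.5855, 2.0533]  P^+=[0.3492 0.3450; 0.3450 1.1548]
step 4: x^-=[0.8174, 2.0767]  P^-=[0.6907 0.5099; 0.5099 1.4030]  S=[1.0004]  K=[0.5579; 0.1450]  nu=[0.6825]  x^+=[1.1982, 2.1757]  P^+=[0.3793 0.4289; 0.4289 1.3820]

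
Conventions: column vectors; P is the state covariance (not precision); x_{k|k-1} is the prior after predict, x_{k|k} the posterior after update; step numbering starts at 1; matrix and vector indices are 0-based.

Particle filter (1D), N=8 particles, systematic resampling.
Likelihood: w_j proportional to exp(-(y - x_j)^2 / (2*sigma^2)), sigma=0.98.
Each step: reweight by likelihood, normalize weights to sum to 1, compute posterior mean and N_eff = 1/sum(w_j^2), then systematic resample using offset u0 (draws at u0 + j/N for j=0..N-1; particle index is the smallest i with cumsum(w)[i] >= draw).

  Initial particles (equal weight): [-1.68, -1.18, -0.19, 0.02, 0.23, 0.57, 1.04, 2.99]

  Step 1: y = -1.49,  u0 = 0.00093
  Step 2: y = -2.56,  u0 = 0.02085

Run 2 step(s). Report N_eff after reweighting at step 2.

N_eff = 5.8400

step 1: w=[0.3258, 0.3158, 0.1377, 0.1013, 0.0712, 0.0364, 0.0119, 0.0000]  mean=-0.8946  Neff=4.1392  idx=[0, 0, 0, 1, 1, 1, 2, 3]
step 2: w=[0.2086, 0.2086, 0.2086, 0.1159, 0.1159, 0.1159, 0.0168, 0.0098]  mean=-1.4646  Neff=5.8400  idx=[0, 0, 1, 1, 2, 3, 4, 5]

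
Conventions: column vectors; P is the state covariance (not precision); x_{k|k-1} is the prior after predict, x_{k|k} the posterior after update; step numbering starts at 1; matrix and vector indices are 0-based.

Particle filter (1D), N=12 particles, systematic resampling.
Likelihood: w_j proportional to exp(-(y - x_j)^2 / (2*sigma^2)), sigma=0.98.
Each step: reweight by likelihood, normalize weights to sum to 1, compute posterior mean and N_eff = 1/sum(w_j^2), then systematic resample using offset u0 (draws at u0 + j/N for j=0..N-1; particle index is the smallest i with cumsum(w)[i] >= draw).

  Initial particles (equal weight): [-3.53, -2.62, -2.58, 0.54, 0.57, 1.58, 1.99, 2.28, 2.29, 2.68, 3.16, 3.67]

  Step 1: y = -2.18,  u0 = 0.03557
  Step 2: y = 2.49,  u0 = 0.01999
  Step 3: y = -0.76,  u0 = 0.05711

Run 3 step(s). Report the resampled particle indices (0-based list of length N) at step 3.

resampled_idx = [0, 1, 2, 3, 4, 5, 6, 7, 8, 9, 10, 11]

step 1: w=[0.1719, 0.4013, 0.4084, 0.0094, 0.0087, 0.0003, 0.0001, 0.0000, 0.0000, 0.0000, 0.0000, 0.0000]  mean=-2.7011  Neff=2.7970  idx=[0, 0, 1, 1, 1, 1, 1, 2, 2, 2, 2, 2]
step 2: w=[0.0005, 0.0005, 0.0894, 0.0894, 0.0894, 0.0894, 0.0894, 0.1105, 0.1105, 0.1105, 0.1105, 0.1105]  mean=-2.5987  Neff=9.9078  idx=[2, 3, 4, 5, 5, 6, 7, 8, 9, 9, 10, 11]
step 3: w=[0.0801, 0.0801, 0.0801, 0.0801, 0.0801, 0.0801, 0.0865, 0.0865, 0.0865, 0.0865, 0.0865, 0.0865]  mean=-2.5992  Neff=11.9824  idx=[0, 1, 2, 3, 4, 5, 6, 7, 8, 9, 10, 11]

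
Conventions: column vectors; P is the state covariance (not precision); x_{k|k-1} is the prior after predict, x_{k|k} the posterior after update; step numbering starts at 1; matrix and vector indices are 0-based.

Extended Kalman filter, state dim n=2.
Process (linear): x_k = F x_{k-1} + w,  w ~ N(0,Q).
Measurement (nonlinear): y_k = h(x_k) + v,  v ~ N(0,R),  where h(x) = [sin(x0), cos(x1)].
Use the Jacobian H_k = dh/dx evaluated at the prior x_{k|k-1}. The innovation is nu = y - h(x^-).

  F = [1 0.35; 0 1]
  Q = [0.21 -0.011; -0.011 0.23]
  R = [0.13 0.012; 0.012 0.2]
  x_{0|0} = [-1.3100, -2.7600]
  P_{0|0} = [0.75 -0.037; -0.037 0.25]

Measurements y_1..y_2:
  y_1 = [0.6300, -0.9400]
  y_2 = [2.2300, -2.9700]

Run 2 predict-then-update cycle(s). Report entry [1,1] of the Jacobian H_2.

H_jac[1,1] = 0.2981

step 1: x^-=[-2.2760, -2.7600]  P^-=[0.9647 0.0395; 0.0395 0.4800]  H_jac=[-0.6482 0.0000; 0.0000 0.3724]  S=[0.5353 0.0025; 0.0025 0.2666]  K=[-1.1684 0.0660; -0.0509 0.6710]  nu=[1.3915, -0.0119]  x^+=[-3.9026, -2.8389]  P^+=[0.2331 -0.0022; -0.0022 0.3587]
step 2: x^-=[-4.8962, -2.8389]  P^-=[0.4855 0.1124; 0.1124 0.5887]  H_jac=[0.1828 0.0000; 0.0000 0.2981]  S=[0.1462 0.0181; 0.0181 0.2523]  K=[0.5958 0.0900; 0.0547 0.6917]  nu=[1.2468, -2.0155]  x^+=[-4.3347, -4.1647]  P^+=[0.4296 0.0843; 0.0843 0.4662]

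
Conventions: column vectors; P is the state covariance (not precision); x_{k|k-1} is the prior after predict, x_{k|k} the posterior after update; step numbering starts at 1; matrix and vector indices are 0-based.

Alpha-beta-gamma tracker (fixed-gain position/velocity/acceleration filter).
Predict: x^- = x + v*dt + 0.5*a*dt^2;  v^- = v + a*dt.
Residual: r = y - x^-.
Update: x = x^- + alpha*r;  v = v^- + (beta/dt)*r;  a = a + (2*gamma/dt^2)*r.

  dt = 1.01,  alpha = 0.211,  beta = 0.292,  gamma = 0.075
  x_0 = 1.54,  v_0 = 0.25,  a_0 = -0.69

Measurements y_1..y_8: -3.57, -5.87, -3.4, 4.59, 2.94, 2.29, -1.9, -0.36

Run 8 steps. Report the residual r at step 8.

step 1: x_pred=1.4406  r=-5.0106  x^+=0.3833  v^+=-1.8955  a^+=-1.4268
step 2: x_pred=-2.2588  r=-3.6112  x^+=-3.0208  v^+=-4.3806  a^+=-1.9578
step 3: x_pred=-8.4437  r=5.0437  x^+=-7.3795  v^+=-4.8997  a^+=-1.2161
step 4: x_pred=-12.9485  r=17.5385  x^+=-9.2479  v^+=-1.0575  a^+=1.3628
step 5: x_pred=-9.6208  r=12.5608  x^+=-6.9705  v^+=3.9504  a^+=3.2098
step 6: x_pred=-1.3434  r=3.6334  x^+=-0.5768  v^+=8.2428  a^+=3.7441
step 7: x_pred=9.6581  r=-11.5581  x^+=7.2194  v^+=8.6828  a^+=2.0445
step 8: x_pred=17.0318  r=-17.3918  x^+=13.3621  v^+=5.7196  a^+=-0.5128

resid = -17.3918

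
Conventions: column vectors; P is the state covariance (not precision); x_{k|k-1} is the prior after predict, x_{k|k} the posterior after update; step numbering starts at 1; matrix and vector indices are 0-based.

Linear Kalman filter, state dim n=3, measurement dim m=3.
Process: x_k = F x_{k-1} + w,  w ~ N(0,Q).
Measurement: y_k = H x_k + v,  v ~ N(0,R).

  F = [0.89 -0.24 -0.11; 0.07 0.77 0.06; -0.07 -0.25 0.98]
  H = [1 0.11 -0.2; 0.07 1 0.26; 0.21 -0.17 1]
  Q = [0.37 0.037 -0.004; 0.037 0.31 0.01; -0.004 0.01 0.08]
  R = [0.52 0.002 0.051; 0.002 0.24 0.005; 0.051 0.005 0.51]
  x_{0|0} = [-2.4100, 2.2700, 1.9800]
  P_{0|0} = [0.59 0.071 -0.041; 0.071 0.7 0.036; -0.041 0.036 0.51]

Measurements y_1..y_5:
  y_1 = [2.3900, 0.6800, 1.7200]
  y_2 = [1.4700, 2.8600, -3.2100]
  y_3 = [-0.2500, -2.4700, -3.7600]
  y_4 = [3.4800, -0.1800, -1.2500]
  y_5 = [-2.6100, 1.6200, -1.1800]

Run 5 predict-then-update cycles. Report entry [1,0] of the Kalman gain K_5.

K[1,0] = 0.0180

step 1: x^-=[-2.9075, 1.6980, 1.5416]  P^-=[0.8634 -0.0169 -0.1119; -0.0169 0.7404 -0.0787; -0.1119 -0.0787 0.6069]  S=[1.4612 0.0812 -0.0190; 0.0812 0.9783 -0.0429; -0.0190 -0.0429 1.1574]  K=[0.6077 -0.0326 0.0712; 0.0125 0.7270 -0.1527; -0.1649 0.1092 0.5170]  nu=[5.4190, -1.2153, 1.0776]  x^+=[0.5020, 0.7179, 1.0722]  P^+=[0.3216 -0.0275 -0.0050; -0.0275 0.1851 -0.0364; -0.0050 -0.0364 0.2507]
step 2: x^-=[0.1565, 0.6522, 0.8361]  P^-=[0.6492 0.0062 -0.0312; 0.0062 0.4159 -0.0377; -0.0312 -0.0377 0.3515]  S=[1.2038 0.0799 0.0730; 0.0799 0.6629 -0.0035; 0.0730 -0.0035 0.9014]  K=[0.5406 0.0008 0.0717; 0.0160 0.6106 -0.1178; -0.1182 0.0940 0.3997]  nu=[1.4089, 1.9794, -3.9681]  x^+=[0.6355, 2.3508, -0.7304]  P^+=[0.2870 -0.0186 0.0007; -0.0186 0.1541 -0.0261; 0.0007 -0.0261 0.1937]
step 3: x^-=[0.0818, 1.8108, -1.3480]  P^-=[0.6150 0.0153 -0.0237; 0.0153 0.3990 -0.0276; -0.0237 -0.0276 0.2891]  S=[1.1654 0.0882 0.0860; 0.0882 0.6485 -0.0049; 0.0860 -0.0049 0.8361]  K=[0.5274 0.0092 0.0689; 0.0179 0.6026 -0.1086; -0.1055 0.0879 0.3568]  nu=[-0.8006, -3.9360, -2.1213]  x^+=[-0.5229, -0.3452, -2.3663]  P^+=[0.2797 -0.0161 0.0006; -0.0161 0.1511 -0.0224; 0.0006 -0.0224 0.1731]
step 4: x^-=[-0.1223, -0.4444, -2.1961]  P^-=[0.6079 0.0168 -0.0225; 0.0168 0.3978 -0.0256; -0.0225 -0.0256 0.2674]  S=[1.1573 0.0902 0.0900; 0.0902 0.6470 -0.0081; 0.0900 -0.0081 0.8137]  K=[0.5247 0.0104 0.0678; 0.0181 0.6024 -0.1062; -0.1011 0.0838 0.3401]  nu=[3.2120, 0.8439, 0.8962]  x^+=[1.6326, 0.0269, -2.1453]  P^+=[0.2781 -0.0157 0.0003; -0.0157 0.1507 -0.0213; 0.0003 -0.0213 0.1650]
step 5: x^-=[1.6825, 0.0063, -2.2234]  P^-=[0.6065 0.0170 -0.0222; 0.0170 0.3977 -0.0253; -0.0222 -0.0253 0.2592]  S=[1.1554 0.0908 0.0917; 0.0908 0.6466 -0.0099; 0.0917 -0.0099 0.8055]  K=[0.5242 0.0105 0.0675; 0.0180 0.6026 -0.1056; -0.0994 0.0817 0.3336]  nu=[-4.7379, 2.0740, 0.6911]  x^+=[-0.7325, 1.0976, -1.3526]  P^+=[0.2778 -0.0156 0.0002; -0.0156 0.1507 -0.0210; 0.0002 -0.0210 0.1619]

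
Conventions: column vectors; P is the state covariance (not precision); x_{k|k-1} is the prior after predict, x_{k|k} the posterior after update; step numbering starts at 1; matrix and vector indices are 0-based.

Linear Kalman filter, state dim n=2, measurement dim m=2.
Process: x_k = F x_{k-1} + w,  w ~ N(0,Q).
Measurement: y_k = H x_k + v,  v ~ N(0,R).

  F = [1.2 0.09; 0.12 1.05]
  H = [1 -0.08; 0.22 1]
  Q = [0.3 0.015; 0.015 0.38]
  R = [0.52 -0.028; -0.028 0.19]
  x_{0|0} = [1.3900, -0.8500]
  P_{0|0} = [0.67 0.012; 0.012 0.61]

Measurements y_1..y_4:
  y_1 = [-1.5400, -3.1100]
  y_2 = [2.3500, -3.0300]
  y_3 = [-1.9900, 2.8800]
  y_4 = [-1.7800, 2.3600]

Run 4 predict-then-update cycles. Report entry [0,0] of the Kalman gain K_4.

K[0,0] = 0.5630

step 1: x^-=[1.5915, -0.7257]  P^-=[1.2723 0.1844; 0.1844 1.0652]  S=[1.7697 0.3478; 0.3478 1.3979]  K=[0.6785 0.1633; -0.1046 0.8170]  nu=[-3.1896, -2.7344]  x^+=[-1.0193, -2.6263]  P^+=[0.3432 -0.0635; -0.0635 0.1721]
step 2: x^-=[-1.4595, -2.8800]  P^-=[0.7819 0.0000; 0.0000 0.5587]  S=[1.3055 0.0993; 0.0993 0.7866]  K=[0.5879 0.1445; -0.0891 0.7216]  nu=[3.5791, 0.1710]  x^+=[0.6695, -3.0755]  P^+=[0.2973 -0.0544; -0.0544 0.1516]
step 3: x^-=[0.5266, -3.1490]  P^-=[0.7176 0.0030; 0.0030 0.5377]  S=[1.2406 0.0898; 0.0898 0.7637]  K=[0.5679 0.1439; -0.0840 0.7148]  nu=[-2.7685, 5.9131]  x^+=[-0.1949, 1.3100]  P^+=[0.2871 -0.0517; -0.0517 0.1495]
step 4: x^-=[-0.1159, 1.3521]  P^-=[0.7035 0.0047; 0.0047 0.5360]  S=[1.2262 0.0885; 0.0885 0.7621]  K=[0.5630 0.1439; -0.0827 0.7142]  nu=[-1.5559, 1.0334]  x^+=[-0.8433, 2.2189]  P^+=[0.2847 -0.0511; -0.0511 0.1493]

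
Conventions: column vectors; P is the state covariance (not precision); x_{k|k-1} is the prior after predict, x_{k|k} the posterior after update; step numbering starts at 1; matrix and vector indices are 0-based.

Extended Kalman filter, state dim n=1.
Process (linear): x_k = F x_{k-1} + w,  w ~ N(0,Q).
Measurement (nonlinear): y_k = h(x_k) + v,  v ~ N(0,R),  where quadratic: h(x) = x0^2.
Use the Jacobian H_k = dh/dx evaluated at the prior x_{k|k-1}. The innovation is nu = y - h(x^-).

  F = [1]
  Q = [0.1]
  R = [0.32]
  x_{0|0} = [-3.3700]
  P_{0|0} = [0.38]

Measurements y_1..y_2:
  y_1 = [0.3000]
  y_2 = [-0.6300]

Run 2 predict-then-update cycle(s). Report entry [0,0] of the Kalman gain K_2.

K[0,0] = -0.2294

step 1: x^-=[-3.3700]  P^-=[0.4800]  H_jac=[-6.7400]  S=[22.1252]  K=[-0.1462]  nu=[-11.0569]  x^+=[-1.7532]  P^+=[0.0069]
step 2: x^-=[-1.7532]  P^-=[0.1069]  H_jac=[-3.5065]  S=[1.6349]  K=[-0.2294]  nu=[-3.7038]  x^+=[-0.9037]  P^+=[0.0209]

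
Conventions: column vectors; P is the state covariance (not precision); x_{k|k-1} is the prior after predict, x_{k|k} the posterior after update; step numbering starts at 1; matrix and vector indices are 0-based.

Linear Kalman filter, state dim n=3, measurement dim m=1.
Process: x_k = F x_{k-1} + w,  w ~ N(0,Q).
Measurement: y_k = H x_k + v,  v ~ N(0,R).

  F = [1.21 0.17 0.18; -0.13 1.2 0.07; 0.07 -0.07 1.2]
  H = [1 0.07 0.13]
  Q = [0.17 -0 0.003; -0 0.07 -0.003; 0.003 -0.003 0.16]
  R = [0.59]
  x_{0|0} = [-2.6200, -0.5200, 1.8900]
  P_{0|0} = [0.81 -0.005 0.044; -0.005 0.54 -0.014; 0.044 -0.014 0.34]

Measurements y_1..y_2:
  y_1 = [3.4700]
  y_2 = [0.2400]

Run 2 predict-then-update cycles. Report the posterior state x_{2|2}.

step 1: x^-=[-2.9184, -0.1511, 2.1210]  P^-=[1.3988 -0.0206 0.2007; -0.0206 0.8614 -0.0544; 0.2007 -0.0544 0.6660]  S=[2.0526]  K=[0.6935; 0.0159; 0.1381]  nu=[6.1232]  x^+=[1.3280, -0.0538, 2.9668]  P^+=[0.4116 -0.0432 0.0041; -0.0432 0.8608 -0.0589; 0.0041 -0.0589 0.6268]
step 2: x^-=[2.1318, -0.0295, 3.6569]  P^-=[0.7983 0.0438 0.1609; 0.0438 1.3232 -0.1156; 0.1609 -0.1156 1.0799]  S=[1.4589]  K=[0.5636; 0.0832; 0.2010]  nu=[-2.3651]  x^+=[0.7987, -0.2263, 3.1815]  P^+=[0.3348 -0.0246 -0.0043; -0.0246 1.3131 -0.1399; -0.0043 -0.1399 1.0210]

x_post = [0.7987, -0.2263, 3.1815]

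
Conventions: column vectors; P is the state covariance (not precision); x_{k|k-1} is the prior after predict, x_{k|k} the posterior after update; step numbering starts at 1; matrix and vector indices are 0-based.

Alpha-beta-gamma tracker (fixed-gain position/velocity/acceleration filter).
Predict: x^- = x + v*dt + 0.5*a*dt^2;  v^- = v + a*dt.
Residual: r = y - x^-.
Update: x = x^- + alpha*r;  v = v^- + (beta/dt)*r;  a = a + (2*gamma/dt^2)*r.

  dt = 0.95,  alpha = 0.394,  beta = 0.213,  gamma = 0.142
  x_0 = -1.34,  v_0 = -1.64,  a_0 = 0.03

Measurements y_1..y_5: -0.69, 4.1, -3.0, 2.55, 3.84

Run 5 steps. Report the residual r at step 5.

step 1: x_pred=-2.8845  r=2.1945  x^+=-2.0198  v^+=-1.1195  a^+=0.7206
step 2: x_pred=-2.7582  r=6.8582  x^+=-0.0561  v^+=1.1027  a^+=2.8787
step 3: x_pred=2.2905  r=-5.2905  x^+=0.2061  v^+=2.6513  a^+=1.2139
step 4: x_pred=3.2726  r=-0.7226  x^+=2.9879  v^+=3.6425  a^+=0.9865
step 5: x_pred=6.8934  r=-3.0534  x^+=5.6903  v^+=3.8950  a^+=0.0256

resid = -3.0534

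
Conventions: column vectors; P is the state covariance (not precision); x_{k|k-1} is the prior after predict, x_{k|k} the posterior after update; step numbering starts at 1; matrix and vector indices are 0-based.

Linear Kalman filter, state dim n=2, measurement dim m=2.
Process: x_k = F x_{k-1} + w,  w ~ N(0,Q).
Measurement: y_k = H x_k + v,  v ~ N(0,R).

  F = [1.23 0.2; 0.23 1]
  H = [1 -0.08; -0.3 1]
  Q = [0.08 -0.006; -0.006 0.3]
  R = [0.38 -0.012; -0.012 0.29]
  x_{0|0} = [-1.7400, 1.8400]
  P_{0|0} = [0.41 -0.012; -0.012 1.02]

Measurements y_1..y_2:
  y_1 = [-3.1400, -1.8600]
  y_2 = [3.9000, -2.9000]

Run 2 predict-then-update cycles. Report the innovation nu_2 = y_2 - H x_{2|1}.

step 1: x^-=[-1.7722, 1.4398]  P^-=[0.7352 0.2987; 0.2987 1.3362]  S=[1.0759 -0.0336; -0.0336 1.5131]  K=[0.6632 0.0664; 0.2041 0.8284]  nu=[-1.2526, -3.8315]  x^+=[-2.8571, -1.9897]  P^+=[0.2583 0.0888; 0.0888 0.2644]
step 2: x^-=[-3.9122, -2.6469]  P^-=[0.5250 0.2332; 0.2332 0.6189]  S=[0.8717 0.0198; 0.0198 0.8162]  K=[0.5791 0.0787; 0.1956 0.6678]  nu=[7.6005, -1.4268]  x^+=[0.3772, -2.1131]  P^+=[0.2258 0.0836; 0.0836 0.2164]

innov = [7.6005, -1.4268]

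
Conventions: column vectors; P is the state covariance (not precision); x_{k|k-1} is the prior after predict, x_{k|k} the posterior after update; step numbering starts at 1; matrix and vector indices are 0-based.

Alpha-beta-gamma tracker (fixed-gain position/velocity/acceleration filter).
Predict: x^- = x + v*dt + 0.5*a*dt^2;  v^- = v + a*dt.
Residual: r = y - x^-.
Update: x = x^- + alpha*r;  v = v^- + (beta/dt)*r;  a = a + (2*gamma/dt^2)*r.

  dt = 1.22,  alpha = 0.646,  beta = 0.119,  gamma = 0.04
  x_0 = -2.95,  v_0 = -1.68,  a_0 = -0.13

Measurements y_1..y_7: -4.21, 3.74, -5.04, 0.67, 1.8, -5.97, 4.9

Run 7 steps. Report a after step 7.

step 1: x_pred=-5.0963  r=0.8863  x^+=-4.5238  v^+=-1.7521  a^+=-0.0824
step 2: x_pred=-6.7227  r=10.4627  x^+=0.0362  v^+=-0.8321  a^+=0.4800
step 3: x_pred=-0.6217  r=-4.4183  x^+=-3.4759  v^+=-0.6774  a^+=0.2425
step 4: x_pred=-4.1219  r=4.7919  x^+=-1.0263  v^+=0.0858  a^+=0.5001
step 5: x_pred=-0.5495  r=2.3495  x^+=0.9683  v^+=0.9251  a^+=0.6264
step 6: x_pred=2.5631  r=-8.5331  x^+=-2.9493  v^+=0.8569  a^+=0.1677
step 7: x_pred=-1.7790  r=6.6790  x^+=2.5356  v^+=1.7130  a^+=0.5267

a_post = 0.5267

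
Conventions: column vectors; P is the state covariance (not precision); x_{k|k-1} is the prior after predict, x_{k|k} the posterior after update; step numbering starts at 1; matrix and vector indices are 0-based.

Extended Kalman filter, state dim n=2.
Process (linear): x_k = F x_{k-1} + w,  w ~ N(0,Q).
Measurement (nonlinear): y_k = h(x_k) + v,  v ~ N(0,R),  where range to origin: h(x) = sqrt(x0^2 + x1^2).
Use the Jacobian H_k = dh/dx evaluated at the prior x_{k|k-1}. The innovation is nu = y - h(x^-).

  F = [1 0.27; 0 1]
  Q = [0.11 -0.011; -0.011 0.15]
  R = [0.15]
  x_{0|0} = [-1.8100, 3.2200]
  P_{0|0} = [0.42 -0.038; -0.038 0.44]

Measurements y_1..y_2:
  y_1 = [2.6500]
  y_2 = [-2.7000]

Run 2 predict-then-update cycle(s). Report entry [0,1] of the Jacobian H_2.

H_jac[0,1] = 0.9987

step 1: x^-=[-0.9406, 3.2200]  P^-=[0.5416 0.0698; 0.0698 0.5900]  H_jac=[-0.2804 0.9599]  S=[0.6986]  K=[-0.1215; 0.7826]  nu=[-0.7046]  x^+=[-0.8550, 2.6686]  P^+=[0.5313 0.1362; 0.1362 0.1621]
step 2: x^-=[-0.1345, 2.6686]  P^-=[0.7266 0.1690; 0.1690 0.3121]  H_jac=[-0.0503 0.9987]  S=[0.4461]  K=[0.2963; 0.6796]  nu=[-5.3720]  x^+=[-1.7260, -0.9820]  P^+=[0.6875 0.0791; 0.0791 0.1061]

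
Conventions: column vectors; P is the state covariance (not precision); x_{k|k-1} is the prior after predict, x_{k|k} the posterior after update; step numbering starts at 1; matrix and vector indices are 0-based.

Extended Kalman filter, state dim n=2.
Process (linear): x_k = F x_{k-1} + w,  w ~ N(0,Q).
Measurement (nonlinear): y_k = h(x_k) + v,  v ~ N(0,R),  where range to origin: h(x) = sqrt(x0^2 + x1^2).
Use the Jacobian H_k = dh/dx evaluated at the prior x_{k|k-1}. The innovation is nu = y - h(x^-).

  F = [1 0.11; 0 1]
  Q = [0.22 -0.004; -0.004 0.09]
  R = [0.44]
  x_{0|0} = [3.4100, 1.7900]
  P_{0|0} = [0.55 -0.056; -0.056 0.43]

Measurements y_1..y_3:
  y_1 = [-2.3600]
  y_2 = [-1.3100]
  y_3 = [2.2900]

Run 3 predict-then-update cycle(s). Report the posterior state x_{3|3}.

x_post = [0.7441, -1.1288]

step 1: x^-=[3.6069, 1.7900]  P^-=[0.7629 -0.0127; -0.0127 0.5200]  H_jac=[0.8958 0.4445]  S=[1.1448]  K=[0.5920; 0.1920]  nu=[-6.3866]  x^+=[-0.1740, 0.5638]  P^+=[0.3617 -0.1428; -0.1428 0.4778]
step 2: x^-=[-0.1120, 0.5638]  P^-=[0.5560 -0.0943; -0.0943 0.5678]  H_jac=[-0.1949 0.9808]  S=[1.0434]  K=[-0.1925; 0.5514]  nu=[-1.8849]  x^+=[0.2507, -0.4754]  P^+=[0.5174 0.0165; 0.0165 0.2506]
step 3: x^-=[0.1984, -0.4754]  P^-=[0.7440 0.0400; 0.0400 0.3406]  H_jac=[0.3852 -0.9228]  S=[0.8120]  K=[0.3074; -0.3681]  nu=[1.7748]  x^+=[0.7441, -1.1288]  P^+=[0.6673 0.1319; 0.1319 0.2306]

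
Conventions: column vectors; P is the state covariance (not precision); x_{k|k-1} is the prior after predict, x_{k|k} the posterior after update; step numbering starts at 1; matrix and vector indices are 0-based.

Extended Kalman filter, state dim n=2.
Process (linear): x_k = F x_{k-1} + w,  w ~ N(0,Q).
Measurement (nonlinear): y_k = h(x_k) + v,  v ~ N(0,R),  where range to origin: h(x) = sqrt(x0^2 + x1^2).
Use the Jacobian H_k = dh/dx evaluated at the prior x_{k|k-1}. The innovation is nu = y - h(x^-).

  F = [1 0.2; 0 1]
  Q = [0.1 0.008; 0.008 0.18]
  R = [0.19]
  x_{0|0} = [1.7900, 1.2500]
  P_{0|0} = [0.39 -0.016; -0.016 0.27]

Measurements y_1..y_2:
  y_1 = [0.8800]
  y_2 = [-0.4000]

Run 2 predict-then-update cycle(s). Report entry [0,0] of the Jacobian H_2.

H_jac[0,0] = 0.8785

step 1: x^-=[2.0400, 1.2500]  P^-=[0.4944 0.0460; 0.0460 0.4500]  H_jac=[0.8527 0.5225]  S=[0.7133]  K=[0.6247; 0.3846]  nu=[-1.5125]  x^+=[1.0951, 0.6683]  P^+=[0.2160 -0.1254; -0.1254 0.3445]
step 2: x^-=[1.2288, 0.6683]  P^-=[0.2797 -0.0485; -0.0485 0.5245]  H_jac=[0.8785 0.4778]  S=[0.4848]  K=[0.4589; 0.4290]  nu=[-1.7987]  x^+=[0.4033, -0.1034]  P^+=[0.1775 -0.1439; -0.1439 0.4353]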